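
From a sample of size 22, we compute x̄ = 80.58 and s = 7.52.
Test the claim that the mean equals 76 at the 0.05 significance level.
One-sample t-test:
H₀: μ = 76
H₁: μ ≠ 76
df = n - 1 = 21
t = (x̄ - μ₀) / (s/√n) = (80.58 - 76) / (7.52/√22) = 2.857
p-value = 0.0094

Since p-value < α = 0.05, we reject H₀.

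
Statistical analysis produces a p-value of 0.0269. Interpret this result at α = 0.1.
Since p = 0.0269 < α = 0.1, reject H₀.
There is sufficient evidence to reject the null hypothesis; the result is statistically significant at the 0.1 level.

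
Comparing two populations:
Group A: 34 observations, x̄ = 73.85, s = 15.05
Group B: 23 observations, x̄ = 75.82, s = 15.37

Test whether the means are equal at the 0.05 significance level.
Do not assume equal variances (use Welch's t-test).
Welch's two-sample t-test:
H₀: μ₁ = μ₂
H₁: μ₁ ≠ μ₂
s₁²/n₁ = 15.05²/34 = 6.6618,  s₂²/n₂ = 15.37²/23 = 10.2712
SE = √(s₁²/n₁ + s₂²/n₂) = √(6.6618 + 10.2712) = 4.1150
df (Welch-Satterthwaite) = (s₁²/n₁ + s₂²/n₂)² / [(s₁²/n₁)²/(n₁-1) + (s₂²/n₂)²/(n₂-1)] ≈ 46.70
t = (x̄₁ - x̄₂) / SE = (73.85 - 75.82) / 4.1150 = -1.97 / 4.1150 = -0.479
p-value = 0.6344

Since p-value > α = 0.05, we fail to reject H₀.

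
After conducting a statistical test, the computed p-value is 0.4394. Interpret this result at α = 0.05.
Since p = 0.4394 > α = 0.05, fail to reject H₀.
There is insufficient evidence to reject the null hypothesis; the result is not statistically significant at the 0.05 level.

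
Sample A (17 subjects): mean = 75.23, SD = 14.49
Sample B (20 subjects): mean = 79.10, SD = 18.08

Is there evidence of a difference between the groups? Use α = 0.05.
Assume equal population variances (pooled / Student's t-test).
Student's two-sample t-test (equal variances):
H₀: μ₁ = μ₂
H₁: μ₁ ≠ μ₂
df = n₁ + n₂ - 2 = 35
Pooled variance s_p² = [(n₁-1)s₁² + (n₂-1)s₂²] / (n₁ + n₂ - 2) = [(16)(14.49²) + (19)(18.08²)] / 35 = 273.4344
SE = √(s_p²(1/n₁ + 1/n₂)) = √(273.4344 × (1/17 + 1/20)) = 5.4549
t = (x̄₁ - x̄₂) / SE = (75.23 - 79.10) / 5.4549 = -3.87 / 5.4549 = -0.709
p-value = 0.4827

Since p-value > α = 0.05, we fail to reject H₀.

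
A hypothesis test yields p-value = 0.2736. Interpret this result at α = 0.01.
Since p = 0.2736 > α = 0.01, fail to reject H₀.
There is insufficient evidence to reject the null hypothesis; the result is not statistically significant at the 0.01 level.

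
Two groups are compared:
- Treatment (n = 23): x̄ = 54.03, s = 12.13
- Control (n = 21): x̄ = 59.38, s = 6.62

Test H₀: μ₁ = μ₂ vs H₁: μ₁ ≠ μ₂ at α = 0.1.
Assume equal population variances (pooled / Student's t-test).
Student's two-sample t-test (equal variances):
H₀: μ₁ = μ₂
H₁: μ₁ ≠ μ₂
df = n₁ + n₂ - 2 = 42
Pooled variance s_p² = [(n₁-1)s₁² + (n₂-1)s₂²] / (n₁ + n₂ - 2) = [(22)(12.13²) + (20)(6.62²)] / 42 = 97.9405
SE = √(s_p²(1/n₁ + 1/n₂)) = √(97.9405 × (1/23 + 1/21)) = 2.9870
t = (x̄₁ - x̄₂) / SE = (54.03 - 59.38) / 2.9870 = -5.35 / 2.9870 = -1.791
p-value = 0.0805

Since p-value < α = 0.1, we reject H₀.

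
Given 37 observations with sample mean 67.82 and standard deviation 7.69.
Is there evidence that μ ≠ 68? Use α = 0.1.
One-sample t-test:
H₀: μ = 68
H₁: μ ≠ 68
df = n - 1 = 36
t = (x̄ - μ₀) / (s/√n) = (67.82 - 68) / (7.69/√37) = -0.142
p-value = 0.8876

Since p-value > α = 0.1, we fail to reject H₀.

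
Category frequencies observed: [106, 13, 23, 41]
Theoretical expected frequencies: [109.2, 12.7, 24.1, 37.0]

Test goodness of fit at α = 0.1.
Chi-square goodness of fit test:
H₀: observed counts match expected distribution
H₁: observed counts differ from expected distribution
df = k - 1 = 3
χ² = Σ(O - E)²/E
   = (106 - 109.2)²/109.2 + (13 - 12.7)²/12.7 + (23 - 24.1)²/24.1 + (41 - 37.0)²/37.0
   = 0.094 + 0.007 + 0.050 + 0.432
   = 0.58
p-value = 0.9002

Since p-value > α = 0.1, we fail to reject H₀.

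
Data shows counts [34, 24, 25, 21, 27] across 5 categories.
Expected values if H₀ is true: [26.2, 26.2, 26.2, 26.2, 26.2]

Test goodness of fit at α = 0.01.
Chi-square goodness of fit test:
H₀: observed counts match expected distribution
H₁: observed counts differ from expected distribution
df = k - 1 = 4
χ² = Σ(O - E)²/E
   = (34 - 26.2)²/26.2 + (24 - 26.2)²/26.2 + (25 - 26.2)²/26.2 + (21 - 26.2)²/26.2 + (27 - 26.2)²/26.2
   = 2.322 + 0.185 + 0.055 + 1.032 + 0.024
   = 3.62
p-value = 0.4601

Since p-value > α = 0.01, we fail to reject H₀.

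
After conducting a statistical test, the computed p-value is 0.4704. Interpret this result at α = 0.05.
Since p = 0.4704 > α = 0.05, fail to reject H₀.
There is insufficient evidence to reject the null hypothesis; the result is not statistically significant at the 0.05 level.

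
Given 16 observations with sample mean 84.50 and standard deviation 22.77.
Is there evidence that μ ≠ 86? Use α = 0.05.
One-sample t-test:
H₀: μ = 86
H₁: μ ≠ 86
df = n - 1 = 15
t = (x̄ - μ₀) / (s/√n) = (84.50 - 86) / (22.77/√16) = -0.264
p-value = 0.7957

Since p-value > α = 0.05, we fail to reject H₀.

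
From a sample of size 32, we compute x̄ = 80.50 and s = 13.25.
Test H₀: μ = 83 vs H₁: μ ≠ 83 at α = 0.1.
One-sample t-test:
H₀: μ = 83
H₁: μ ≠ 83
df = n - 1 = 31
t = (x̄ - μ₀) / (s/√n) = (80.50 - 83) / (13.25/√32) = -1.067
p-value = 0.2941

Since p-value > α = 0.1, we fail to reject H₀.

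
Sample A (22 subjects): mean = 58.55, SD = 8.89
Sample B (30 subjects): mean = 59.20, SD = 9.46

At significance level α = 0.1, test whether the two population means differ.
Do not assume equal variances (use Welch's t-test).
Welch's two-sample t-test:
H₀: μ₁ = μ₂
H₁: μ₁ ≠ μ₂
s₁²/n₁ = 8.89²/22 = 3.5924,  s₂²/n₂ = 9.46²/30 = 2.9831
SE = √(s₁²/n₁ + s₂²/n₂) = √(3.5924 + 2.9831) = 2.5643
df (Welch-Satterthwaite) = (s₁²/n₁ + s₂²/n₂)² / [(s₁²/n₁)²/(n₁-1) + (s₂²/n₂)²/(n₂-1)] ≈ 46.93
t = (x̄₁ - x̄₂) / SE = (58.55 - 59.20) / 2.5643 = -0.65 / 2.5643 = -0.253
p-value = 0.8010

Since p-value > α = 0.1, we fail to reject H₀.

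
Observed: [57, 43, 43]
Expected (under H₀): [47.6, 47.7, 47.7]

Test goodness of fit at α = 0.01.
Chi-square goodness of fit test:
H₀: observed counts match expected distribution
H₁: observed counts differ from expected distribution
df = k - 1 = 2
χ² = Σ(O - E)²/E
   = (57 - 47.6)²/47.6 + (43 - 47.7)²/47.7 + (43 - 47.7)²/47.7
   = 1.856 + 0.463 + 0.463
   = 2.78
p-value = 0.2488

Since p-value > α = 0.01, we fail to reject H₀.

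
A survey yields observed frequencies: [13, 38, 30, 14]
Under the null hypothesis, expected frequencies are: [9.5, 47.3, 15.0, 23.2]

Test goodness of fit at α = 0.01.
Chi-square goodness of fit test:
H₀: observed counts match expected distribution
H₁: observed counts differ from expected distribution
df = k - 1 = 3
χ² = Σ(O - E)²/E
   = (13 - 9.5)²/9.5 + (38 - 47.3)²/47.3 + (30 - 15.0)²/15.0 + (14 - 23.2)²/23.2
   = 1.289 + 1.829 + 15.000 + 3.648
   = 21.77
p-value = 0.0001

Since p-value < α = 0.01, we reject H₀.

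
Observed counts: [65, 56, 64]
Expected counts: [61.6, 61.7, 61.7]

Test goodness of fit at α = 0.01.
Chi-square goodness of fit test:
H₀: observed counts match expected distribution
H₁: observed counts differ from expected distribution
df = k - 1 = 2
χ² = Σ(O - E)²/E
   = (65 - 61.6)²/61.6 + (56 - 61.7)²/61.7 + (64 - 61.7)²/61.7
   = 0.188 + 0.527 + 0.086
   = 0.80
p-value = 0.6703

Since p-value > α = 0.01, we fail to reject H₀.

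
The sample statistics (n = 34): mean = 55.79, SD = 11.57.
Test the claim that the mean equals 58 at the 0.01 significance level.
One-sample t-test:
H₀: μ = 58
H₁: μ ≠ 58
df = n - 1 = 33
t = (x̄ - μ₀) / (s/√n) = (55.79 - 58) / (11.57/√34) = -1.114
p-value = 0.2734

Since p-value > α = 0.01, we fail to reject H₀.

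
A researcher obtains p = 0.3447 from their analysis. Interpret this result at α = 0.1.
Since p = 0.3447 > α = 0.1, fail to reject H₀.
There is insufficient evidence to reject the null hypothesis; the result is not statistically significant at the 0.1 level.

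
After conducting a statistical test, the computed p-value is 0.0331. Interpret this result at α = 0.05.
Since p = 0.0331 < α = 0.05, reject H₀.
There is sufficient evidence to reject the null hypothesis; the result is statistically significant at the 0.05 level.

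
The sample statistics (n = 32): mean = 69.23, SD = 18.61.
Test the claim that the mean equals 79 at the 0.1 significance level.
One-sample t-test:
H₀: μ = 79
H₁: μ ≠ 79
df = n - 1 = 31
t = (x̄ - μ₀) / (s/√n) = (69.23 - 79) / (18.61/√32) = -2.970
p-value = 0.0057

Since p-value < α = 0.1, we reject H₀.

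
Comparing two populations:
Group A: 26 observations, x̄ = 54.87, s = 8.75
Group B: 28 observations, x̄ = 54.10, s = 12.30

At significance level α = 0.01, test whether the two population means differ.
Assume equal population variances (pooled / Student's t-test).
Student's two-sample t-test (equal variances):
H₀: μ₁ = μ₂
H₁: μ₁ ≠ μ₂
df = n₁ + n₂ - 2 = 52
Pooled variance s_p² = [(n₁-1)s₁² + (n₂-1)s₂²] / (n₁ + n₂ - 2) = [(25)(8.75²) + (27)(12.30²)] / 52 = 115.3633
SE = √(s_p²(1/n₁ + 1/n₂)) = √(115.3633 × (1/26 + 1/28)) = 2.9253
t = (x̄₁ - x̄₂) / SE = (54.87 - 54.10) / 2.9253 = 0.77 / 2.9253 = 0.263
p-value = 0.7934

Since p-value > α = 0.01, we fail to reject H₀.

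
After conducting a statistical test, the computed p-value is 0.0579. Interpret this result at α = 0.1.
Since p = 0.0579 < α = 0.1, reject H₀.
There is sufficient evidence to reject the null hypothesis; the result is statistically significant at the 0.1 level.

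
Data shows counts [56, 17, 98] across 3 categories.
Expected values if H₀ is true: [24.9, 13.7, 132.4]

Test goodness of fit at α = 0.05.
Chi-square goodness of fit test:
H₀: observed counts match expected distribution
H₁: observed counts differ from expected distribution
df = k - 1 = 2
χ² = Σ(O - E)²/E
   = (56 - 24.9)²/24.9 + (17 - 13.7)²/13.7 + (98 - 132.4)²/132.4
   = 38.844 + 0.795 + 8.938
   = 48.58
p-value < 0.0001

Since p-value < α = 0.05, we reject H₀.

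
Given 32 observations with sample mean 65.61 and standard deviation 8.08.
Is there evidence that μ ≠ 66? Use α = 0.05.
One-sample t-test:
H₀: μ = 66
H₁: μ ≠ 66
df = n - 1 = 31
t = (x̄ - μ₀) / (s/√n) = (65.61 - 66) / (8.08/√32) = -0.273
p-value = 0.7866

Since p-value > α = 0.05, we fail to reject H₀.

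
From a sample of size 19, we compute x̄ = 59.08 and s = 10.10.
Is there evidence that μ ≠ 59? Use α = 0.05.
One-sample t-test:
H₀: μ = 59
H₁: μ ≠ 59
df = n - 1 = 18
t = (x̄ - μ₀) / (s/√n) = (59.08 - 59) / (10.10/√19) = 0.035
p-value = 0.9728

Since p-value > α = 0.05, we fail to reject H₀.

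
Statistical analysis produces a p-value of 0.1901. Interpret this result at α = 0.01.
Since p = 0.1901 > α = 0.01, fail to reject H₀.
There is insufficient evidence to reject the null hypothesis; the result is not statistically significant at the 0.01 level.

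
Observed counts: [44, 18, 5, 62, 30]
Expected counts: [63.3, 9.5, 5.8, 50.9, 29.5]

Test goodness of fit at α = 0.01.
Chi-square goodness of fit test:
H₀: observed counts match expected distribution
H₁: observed counts differ from expected distribution
df = k - 1 = 4
χ² = Σ(O - E)²/E
   = (44 - 63.3)²/63.3 + (18 - 9.5)²/9.5 + (5 - 5.8)²/5.8 + (62 - 50.9)²/50.9 + (30 - 29.5)²/29.5
   = 5.885 + 7.605 + 0.110 + 2.421 + 0.008
   = 16.03
p-value = 0.0030

Since p-value < α = 0.01, we reject H₀.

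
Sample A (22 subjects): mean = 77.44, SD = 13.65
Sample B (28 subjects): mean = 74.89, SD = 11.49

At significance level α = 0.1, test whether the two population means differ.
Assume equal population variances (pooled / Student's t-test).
Student's two-sample t-test (equal variances):
H₀: μ₁ = μ₂
H₁: μ₁ ≠ μ₂
df = n₁ + n₂ - 2 = 48
Pooled variance s_p² = [(n₁-1)s₁² + (n₂-1)s₂²] / (n₁ + n₂ - 2) = [(21)(13.65²) + (27)(11.49²)] / 48 = 155.7774
SE = √(s_p²(1/n₁ + 1/n₂)) = √(155.7774 × (1/22 + 1/28)) = 3.5559
t = (x̄₁ - x̄₂) / SE = (77.44 - 74.89) / 3.5559 = 2.55 / 3.5559 = 0.717
p-value = 0.4768

Since p-value > α = 0.1, we fail to reject H₀.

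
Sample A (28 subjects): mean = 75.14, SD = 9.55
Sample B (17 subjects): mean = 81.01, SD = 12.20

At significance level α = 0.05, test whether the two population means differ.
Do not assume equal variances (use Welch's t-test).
Welch's two-sample t-test:
H₀: μ₁ = μ₂
H₁: μ₁ ≠ μ₂
s₁²/n₁ = 9.55²/28 = 3.2572,  s₂²/n₂ = 12.20²/17 = 8.7553
SE = √(s₁²/n₁ + s₂²/n₂) = √(3.2572 + 8.7553) = 3.4659
df (Welch-Satterthwaite) = (s₁²/n₁ + s₂²/n₂)² / [(s₁²/n₁)²/(n₁-1) + (s₂²/n₂)²/(n₂-1)] ≈ 27.84
t = (x̄₁ - x̄₂) / SE = (75.14 - 81.01) / 3.4659 = -5.87 / 3.4659 = -1.694
p-value = 0.1015

Since p-value > α = 0.05, we fail to reject H₀.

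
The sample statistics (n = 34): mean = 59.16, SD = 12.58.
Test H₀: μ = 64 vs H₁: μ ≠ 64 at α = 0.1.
One-sample t-test:
H₀: μ = 64
H₁: μ ≠ 64
df = n - 1 = 33
t = (x̄ - μ₀) / (s/√n) = (59.16 - 64) / (12.58/√34) = -2.243
p-value = 0.0317

Since p-value < α = 0.1, we reject H₀.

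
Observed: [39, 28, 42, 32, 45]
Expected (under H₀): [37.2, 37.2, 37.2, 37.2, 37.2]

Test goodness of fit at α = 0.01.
Chi-square goodness of fit test:
H₀: observed counts match expected distribution
H₁: observed counts differ from expected distribution
df = k - 1 = 4
χ² = Σ(O - E)²/E
   = (39 - 37.2)²/37.2 + (28 - 37.2)²/37.2 + (42 - 37.2)²/37.2 + (32 - 37.2)²/37.2 + (45 - 37.2)²/37.2
   = 0.087 + 2.275 + 0.619 + 0.727 + 1.635
   = 5.34
p-value = 0.2538

Since p-value > α = 0.01, we fail to reject H₀.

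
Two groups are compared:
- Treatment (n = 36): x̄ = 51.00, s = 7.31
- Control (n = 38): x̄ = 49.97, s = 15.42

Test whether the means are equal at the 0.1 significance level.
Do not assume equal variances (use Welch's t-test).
Welch's two-sample t-test:
H₀: μ₁ = μ₂
H₁: μ₁ ≠ μ₂
s₁²/n₁ = 7.31²/36 = 1.4843,  s₂²/n₂ = 15.42²/38 = 6.2573
SE = √(s₁²/n₁ + s₂²/n₂) = √(1.4843 + 6.2573) = 2.7824
df (Welch-Satterthwaite) = (s₁²/n₁ + s₂²/n₂)² / [(s₁²/n₁)²/(n₁-1) + (s₂²/n₂)²/(n₂-1)] ≈ 53.46
t = (x̄₁ - x̄₂) / SE = (51.00 - 49.97) / 2.7824 = 1.03 / 2.7824 = 0.370
p-value = 0.7127

Since p-value > α = 0.1, we fail to reject H₀.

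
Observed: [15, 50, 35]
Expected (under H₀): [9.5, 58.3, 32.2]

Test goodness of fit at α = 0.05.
Chi-square goodness of fit test:
H₀: observed counts match expected distribution
H₁: observed counts differ from expected distribution
df = k - 1 = 2
χ² = Σ(O - E)²/E
   = (15 - 9.5)²/9.5 + (50 - 58.3)²/58.3 + (35 - 32.2)²/32.2
   = 3.184 + 1.182 + 0.243
   = 4.61
p-value = 0.0998

Since p-value > α = 0.05, we fail to reject H₀.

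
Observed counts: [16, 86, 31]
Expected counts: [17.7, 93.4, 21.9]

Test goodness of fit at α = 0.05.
Chi-square goodness of fit test:
H₀: observed counts match expected distribution
H₁: observed counts differ from expected distribution
df = k - 1 = 2
χ² = Σ(O - E)²/E
   = (16 - 17.7)²/17.7 + (86 - 93.4)²/93.4 + (31 - 21.9)²/21.9
   = 0.163 + 0.586 + 3.781
   = 4.53
p-value = 0.1038

Since p-value > α = 0.05, we fail to reject H₀.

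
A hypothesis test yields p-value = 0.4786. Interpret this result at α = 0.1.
Since p = 0.4786 > α = 0.1, fail to reject H₀.
There is insufficient evidence to reject the null hypothesis; the result is not statistically significant at the 0.1 level.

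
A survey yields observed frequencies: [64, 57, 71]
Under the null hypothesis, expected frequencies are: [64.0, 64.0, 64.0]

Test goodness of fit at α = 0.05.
Chi-square goodness of fit test:
H₀: observed counts match expected distribution
H₁: observed counts differ from expected distribution
df = k - 1 = 2
χ² = Σ(O - E)²/E
   = (64 - 64.0)²/64.0 + (57 - 64.0)²/64.0 + (71 - 64.0)²/64.0
   = 0.000 + 0.766 + 0.766
   = 1.53
p-value = 0.4650

Since p-value > α = 0.05, we fail to reject H₀.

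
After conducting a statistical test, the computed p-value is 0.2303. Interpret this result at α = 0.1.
Since p = 0.2303 > α = 0.1, fail to reject H₀.
There is insufficient evidence to reject the null hypothesis; the result is not statistically significant at the 0.1 level.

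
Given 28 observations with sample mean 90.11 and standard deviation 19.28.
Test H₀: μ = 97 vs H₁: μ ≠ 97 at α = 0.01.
One-sample t-test:
H₀: μ = 97
H₁: μ ≠ 97
df = n - 1 = 27
t = (x̄ - μ₀) / (s/√n) = (90.11 - 97) / (19.28/√28) = -1.891
p-value = 0.0694

Since p-value > α = 0.01, we fail to reject H₀.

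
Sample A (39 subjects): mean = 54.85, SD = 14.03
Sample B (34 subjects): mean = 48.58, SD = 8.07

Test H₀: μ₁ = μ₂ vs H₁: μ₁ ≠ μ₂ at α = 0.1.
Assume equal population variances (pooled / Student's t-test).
Student's two-sample t-test (equal variances):
H₀: μ₁ = μ₂
H₁: μ₁ ≠ μ₂
df = n₁ + n₂ - 2 = 71
Pooled variance s_p² = [(n₁-1)s₁² + (n₂-1)s₂²] / (n₁ + n₂ - 2) = [(38)(14.03²) + (33)(8.07²)] / 71 = 135.6208
SE = √(s_p²(1/n₁ + 1/n₂)) = √(135.6208 × (1/39 + 1/34)) = 2.7325
t = (x̄₁ - x̄₂) / SE = (54.85 - 48.58) / 2.7325 = 6.27 / 2.7325 = 2.295
p-value = 0.0247

Since p-value < α = 0.1, we reject H₀.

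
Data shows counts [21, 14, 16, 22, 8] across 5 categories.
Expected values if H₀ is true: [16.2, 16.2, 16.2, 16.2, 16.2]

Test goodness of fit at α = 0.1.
Chi-square goodness of fit test:
H₀: observed counts match expected distribution
H₁: observed counts differ from expected distribution
df = k - 1 = 4
χ² = Σ(O - E)²/E
   = (21 - 16.2)²/16.2 + (14 - 16.2)²/16.2 + (16 - 16.2)²/16.2 + (22 - 16.2)²/16.2 + (8 - 16.2)²/16.2
   = 1.422 + 0.299 + 0.002 + 2.077 + 4.151
   = 7.95
p-value = 0.0934

Since p-value < α = 0.1, we reject H₀.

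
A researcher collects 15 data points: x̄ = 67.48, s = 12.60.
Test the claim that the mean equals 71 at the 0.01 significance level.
One-sample t-test:
H₀: μ = 71
H₁: μ ≠ 71
df = n - 1 = 14
t = (x̄ - μ₀) / (s/√n) = (67.48 - 71) / (12.60/√15) = -1.082
p-value = 0.2975

Since p-value > α = 0.01, we fail to reject H₀.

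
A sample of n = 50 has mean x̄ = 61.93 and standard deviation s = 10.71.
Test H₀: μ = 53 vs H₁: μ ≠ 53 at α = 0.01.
One-sample t-test:
H₀: μ = 53
H₁: μ ≠ 53
df = n - 1 = 49
t = (x̄ - μ₀) / (s/√n) = (61.93 - 53) / (10.71/√50) = 5.896
p-value < 0.0001

Since p-value < α = 0.01, we reject H₀.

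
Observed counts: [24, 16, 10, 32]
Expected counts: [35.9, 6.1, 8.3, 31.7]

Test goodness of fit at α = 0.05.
Chi-square goodness of fit test:
H₀: observed counts match expected distribution
H₁: observed counts differ from expected distribution
df = k - 1 = 3
χ² = Σ(O - E)²/E
   = (24 - 35.9)²/35.9 + (16 - 6.1)²/6.1 + (10 - 8.3)²/8.3 + (32 - 31.7)²/31.7
   = 3.945 + 16.067 + 0.348 + 0.003
   = 20.36
p-value = 0.0001

Since p-value < α = 0.05, we reject H₀.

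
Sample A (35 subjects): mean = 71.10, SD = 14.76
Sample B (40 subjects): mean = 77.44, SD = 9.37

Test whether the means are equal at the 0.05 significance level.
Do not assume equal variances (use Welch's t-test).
Welch's two-sample t-test:
H₀: μ₁ = μ₂
H₁: μ₁ ≠ μ₂
s₁²/n₁ = 14.76²/35 = 6.2245,  s₂²/n₂ = 9.37²/40 = 2.1949
SE = √(s₁²/n₁ + s₂²/n₂) = √(6.2245 + 2.1949) = 2.9016
df (Welch-Satterthwaite) = (s₁²/n₁ + s₂²/n₂)² / [(s₁²/n₁)²/(n₁-1) + (s₂²/n₂)²/(n₂-1)] ≈ 56.12
t = (x̄₁ - x̄₂) / SE = (71.10 - 77.44) / 2.9016 = -6.34 / 2.9016 = -2.185
p-value = 0.0331

Since p-value < α = 0.05, we reject H₀.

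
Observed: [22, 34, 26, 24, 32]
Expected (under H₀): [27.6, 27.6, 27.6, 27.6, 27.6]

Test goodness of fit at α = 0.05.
Chi-square goodness of fit test:
H₀: observed counts match expected distribution
H₁: observed counts differ from expected distribution
df = k - 1 = 4
χ² = Σ(O - E)²/E
   = (22 - 27.6)²/27.6 + (34 - 27.6)²/27.6 + (26 - 27.6)²/27.6 + (24 - 27.6)²/27.6 + (32 - 27.6)²/27.6
   = 1.136 + 1.484 + 0.093 + 0.470 + 0.701
   = 3.88
p-value = 0.4219

Since p-value > α = 0.05, we fail to reject H₀.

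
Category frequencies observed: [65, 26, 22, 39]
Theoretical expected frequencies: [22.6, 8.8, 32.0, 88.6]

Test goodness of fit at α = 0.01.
Chi-square goodness of fit test:
H₀: observed counts match expected distribution
H₁: observed counts differ from expected distribution
df = k - 1 = 3
χ² = Σ(O - E)²/E
   = (65 - 22.6)²/22.6 + (26 - 8.8)²/8.8 + (22 - 32.0)²/32.0 + (39 - 88.6)²/88.6
   = 79.547 + 33.618 + 3.125 + 27.767
   = 144.06
p-value < 0.0001

Since p-value < α = 0.01, we reject H₀.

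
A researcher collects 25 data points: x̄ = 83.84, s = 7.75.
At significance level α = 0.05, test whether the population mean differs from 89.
One-sample t-test:
H₀: μ = 89
H₁: μ ≠ 89
df = n - 1 = 24
t = (x̄ - μ₀) / (s/√n) = (83.84 - 89) / (7.75/√25) = -3.329
p-value = 0.0028

Since p-value < α = 0.05, we reject H₀.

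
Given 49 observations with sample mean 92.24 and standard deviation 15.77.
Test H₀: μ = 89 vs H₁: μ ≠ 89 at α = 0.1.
One-sample t-test:
H₀: μ = 89
H₁: μ ≠ 89
df = n - 1 = 48
t = (x̄ - μ₀) / (s/√n) = (92.24 - 89) / (15.77/√49) = 1.438
p-value = 0.1569

Since p-value > α = 0.1, we fail to reject H₀.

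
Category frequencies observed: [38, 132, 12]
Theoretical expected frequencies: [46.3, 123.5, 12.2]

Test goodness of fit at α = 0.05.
Chi-square goodness of fit test:
H₀: observed counts match expected distribution
H₁: observed counts differ from expected distribution
df = k - 1 = 2
χ² = Σ(O - E)²/E
   = (38 - 46.3)²/46.3 + (132 - 123.5)²/123.5 + (12 - 12.2)²/12.2
   = 1.488 + 0.585 + 0.003
   = 2.08
p-value = 0.3541

Since p-value > α = 0.05, we fail to reject H₀.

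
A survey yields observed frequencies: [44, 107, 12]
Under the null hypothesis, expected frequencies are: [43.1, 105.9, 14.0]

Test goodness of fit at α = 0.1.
Chi-square goodness of fit test:
H₀: observed counts match expected distribution
H₁: observed counts differ from expected distribution
df = k - 1 = 2
χ² = Σ(O - E)²/E
   = (44 - 43.1)²/43.1 + (107 - 105.9)²/105.9 + (12 - 14.0)²/14.0
   = 0.019 + 0.011 + 0.286
   = 0.32
p-value = 0.8539

Since p-value > α = 0.1, we fail to reject H₀.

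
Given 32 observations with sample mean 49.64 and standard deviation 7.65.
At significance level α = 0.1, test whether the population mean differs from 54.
One-sample t-test:
H₀: μ = 54
H₁: μ ≠ 54
df = n - 1 = 31
t = (x̄ - μ₀) / (s/√n) = (49.64 - 54) / (7.65/√32) = -3.224
p-value = 0.0030

Since p-value < α = 0.1, we reject H₀.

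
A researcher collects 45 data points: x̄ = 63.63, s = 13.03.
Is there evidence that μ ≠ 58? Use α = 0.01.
One-sample t-test:
H₀: μ = 58
H₁: μ ≠ 58
df = n - 1 = 44
t = (x̄ - μ₀) / (s/√n) = (63.63 - 58) / (13.03/√45) = 2.898
p-value = 0.0058

Since p-value < α = 0.01, we reject H₀.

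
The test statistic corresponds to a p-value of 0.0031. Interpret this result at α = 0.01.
Since p = 0.0031 < α = 0.01, reject H₀.
There is sufficient evidence to reject the null hypothesis; the result is statistically significant at the 0.01 level.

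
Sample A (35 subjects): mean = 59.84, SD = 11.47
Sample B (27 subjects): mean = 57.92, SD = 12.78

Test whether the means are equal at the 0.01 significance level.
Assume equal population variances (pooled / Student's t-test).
Student's two-sample t-test (equal variances):
H₀: μ₁ = μ₂
H₁: μ₁ ≠ μ₂
df = n₁ + n₂ - 2 = 60
Pooled variance s_p² = [(n₁-1)s₁² + (n₂-1)s₂²] / (n₁ + n₂ - 2) = [(34)(11.47²) + (26)(12.78²)] / 60 = 145.3268
SE = √(s_p²(1/n₁ + 1/n₂)) = √(145.3268 × (1/35 + 1/27)) = 3.0878
t = (x̄₁ - x̄₂) / SE = (59.84 - 57.92) / 3.0878 = 1.92 / 3.0878 = 0.622
p-value = 0.5364

Since p-value > α = 0.01, we fail to reject H₀.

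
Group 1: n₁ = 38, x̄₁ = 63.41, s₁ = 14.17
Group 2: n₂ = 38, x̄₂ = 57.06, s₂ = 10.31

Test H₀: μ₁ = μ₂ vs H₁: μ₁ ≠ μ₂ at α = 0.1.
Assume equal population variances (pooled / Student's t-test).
Student's two-sample t-test (equal variances):
H₀: μ₁ = μ₂
H₁: μ₁ ≠ μ₂
df = n₁ + n₂ - 2 = 74
Pooled variance s_p² = [(n₁-1)s₁² + (n₂-1)s₂²] / (n₁ + n₂ - 2) = [(37)(14.17²) + (37)(10.31²)] / 74 = 153.5425
SE = √(s_p²(1/n₁ + 1/n₂)) = √(153.5425 × (1/38 + 1/38)) = 2.8427
t = (x̄₁ - x̄₂) / SE = (63.41 - 57.06) / 2.8427 = 6.35 / 2.8427 = 2.234
p-value = 0.0285

Since p-value < α = 0.1, we reject H₀.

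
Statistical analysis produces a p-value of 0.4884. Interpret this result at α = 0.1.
Since p = 0.4884 > α = 0.1, fail to reject H₀.
There is insufficient evidence to reject the null hypothesis; the result is not statistically significant at the 0.1 level.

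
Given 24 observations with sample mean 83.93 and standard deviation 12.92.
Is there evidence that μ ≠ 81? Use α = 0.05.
One-sample t-test:
H₀: μ = 81
H₁: μ ≠ 81
df = n - 1 = 23
t = (x̄ - μ₀) / (s/√n) = (83.93 - 81) / (12.92/√24) = 1.111
p-value = 0.2781

Since p-value > α = 0.05, we fail to reject H₀.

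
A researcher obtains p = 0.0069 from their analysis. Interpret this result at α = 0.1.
Since p = 0.0069 < α = 0.1, reject H₀.
There is sufficient evidence to reject the null hypothesis; the result is statistically significant at the 0.1 level.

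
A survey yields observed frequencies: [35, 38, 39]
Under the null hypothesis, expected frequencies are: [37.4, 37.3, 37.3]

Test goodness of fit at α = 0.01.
Chi-square goodness of fit test:
H₀: observed counts match expected distribution
H₁: observed counts differ from expected distribution
df = k - 1 = 2
χ² = Σ(O - E)²/E
   = (35 - 37.4)²/37.4 + (38 - 37.3)²/37.3 + (39 - 37.3)²/37.3
   = 0.154 + 0.013 + 0.077
   = 0.24
p-value = 0.8849

Since p-value > α = 0.01, we fail to reject H₀.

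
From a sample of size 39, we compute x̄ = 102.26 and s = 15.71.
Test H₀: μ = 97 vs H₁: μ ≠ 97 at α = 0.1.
One-sample t-test:
H₀: μ = 97
H₁: μ ≠ 97
df = n - 1 = 38
t = (x̄ - μ₀) / (s/√n) = (102.26 - 97) / (15.71/√39) = 2.091
p-value = 0.0433

Since p-value < α = 0.1, we reject H₀.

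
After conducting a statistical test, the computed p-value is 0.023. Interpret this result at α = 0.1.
Since p = 0.023 < α = 0.1, reject H₀.
There is sufficient evidence to reject the null hypothesis; the result is statistically significant at the 0.1 level.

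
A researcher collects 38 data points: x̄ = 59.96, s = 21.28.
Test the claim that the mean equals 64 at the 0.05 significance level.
One-sample t-test:
H₀: μ = 64
H₁: μ ≠ 64
df = n - 1 = 37
t = (x̄ - μ₀) / (s/√n) = (59.96 - 64) / (21.28/√38) = -1.170
p-value = 0.2494

Since p-value > α = 0.05, we fail to reject H₀.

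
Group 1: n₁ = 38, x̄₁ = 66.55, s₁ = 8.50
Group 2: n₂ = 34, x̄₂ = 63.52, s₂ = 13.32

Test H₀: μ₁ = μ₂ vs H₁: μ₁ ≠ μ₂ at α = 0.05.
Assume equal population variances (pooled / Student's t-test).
Student's two-sample t-test (equal variances):
H₀: μ₁ = μ₂
H₁: μ₁ ≠ μ₂
df = n₁ + n₂ - 2 = 70
Pooled variance s_p² = [(n₁-1)s₁² + (n₂-1)s₂²] / (n₁ + n₂ - 2) = [(37)(8.50²) + (33)(13.32²)] / 70 = 121.8313
SE = √(s_p²(1/n₁ + 1/n₂)) = √(121.8313 × (1/38 + 1/34)) = 2.6056
t = (x̄₁ - x̄₂) / SE = (66.55 - 63.52) / 2.6056 = 3.03 / 2.6056 = 1.163
p-value = 0.2488

Since p-value > α = 0.05, we fail to reject H₀.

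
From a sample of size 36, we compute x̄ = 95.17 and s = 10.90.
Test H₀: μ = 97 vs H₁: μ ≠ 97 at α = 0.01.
One-sample t-test:
H₀: μ = 97
H₁: μ ≠ 97
df = n - 1 = 35
t = (x̄ - μ₀) / (s/√n) = (95.17 - 97) / (10.90/√36) = -1.007
p-value = 0.3207

Since p-value > α = 0.01, we fail to reject H₀.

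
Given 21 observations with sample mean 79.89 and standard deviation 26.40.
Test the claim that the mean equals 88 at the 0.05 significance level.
One-sample t-test:
H₀: μ = 88
H₁: μ ≠ 88
df = n - 1 = 20
t = (x̄ - μ₀) / (s/√n) = (79.89 - 88) / (26.40/√21) = -1.408
p-value = 0.1746

Since p-value > α = 0.05, we fail to reject H₀.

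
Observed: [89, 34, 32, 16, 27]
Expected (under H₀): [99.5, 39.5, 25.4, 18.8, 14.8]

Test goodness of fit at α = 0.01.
Chi-square goodness of fit test:
H₀: observed counts match expected distribution
H₁: observed counts differ from expected distribution
df = k - 1 = 4
χ² = Σ(O - E)²/E
   = (89 - 99.5)²/99.5 + (34 - 39.5)²/39.5 + (32 - 25.4)²/25.4 + (16 - 18.8)²/18.8 + (27 - 14.8)²/14.8
   = 1.108 + 0.766 + 1.715 + 0.417 + 10.057
   = 14.06
p-value = 0.0071

Since p-value < α = 0.01, we reject H₀.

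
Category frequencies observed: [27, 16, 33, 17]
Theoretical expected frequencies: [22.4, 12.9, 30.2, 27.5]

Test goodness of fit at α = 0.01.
Chi-square goodness of fit test:
H₀: observed counts match expected distribution
H₁: observed counts differ from expected distribution
df = k - 1 = 3
χ² = Σ(O - E)²/E
   = (27 - 22.4)²/22.4 + (16 - 12.9)²/12.9 + (33 - 30.2)²/30.2 + (17 - 27.5)²/27.5
   = 0.945 + 0.745 + 0.260 + 4.009
   = 5.96
p-value = 0.1137

Since p-value > α = 0.01, we fail to reject H₀.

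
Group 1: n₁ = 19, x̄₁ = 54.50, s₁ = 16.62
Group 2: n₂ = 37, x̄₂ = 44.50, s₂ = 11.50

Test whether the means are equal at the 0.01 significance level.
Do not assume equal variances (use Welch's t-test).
Welch's two-sample t-test:
H₀: μ₁ = μ₂
H₁: μ₁ ≠ μ₂
s₁²/n₁ = 16.62²/19 = 14.5381,  s₂²/n₂ = 11.50²/37 = 3.5743
SE = √(s₁²/n₁ + s₂²/n₂) = √(14.5381 + 3.5743) = 4.2559
df (Welch-Satterthwaite) = (s₁²/n₁ + s₂²/n₂)² / [(s₁²/n₁)²/(n₁-1) + (s₂²/n₂)²/(n₂-1)] ≈ 27.12
t = (x̄₁ - x̄₂) / SE = (54.50 - 44.50) / 4.2559 = 10.00 / 4.2559 = 2.350
p-value = 0.0263

Since p-value > α = 0.01, we fail to reject H₀.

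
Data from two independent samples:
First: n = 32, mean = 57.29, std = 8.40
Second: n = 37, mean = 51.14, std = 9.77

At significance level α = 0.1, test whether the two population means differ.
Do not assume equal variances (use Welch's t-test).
Welch's two-sample t-test:
H₀: μ₁ = μ₂
H₁: μ₁ ≠ μ₂
s₁²/n₁ = 8.40²/32 = 2.2050,  s₂²/n₂ = 9.77²/37 = 2.5798
SE = √(s₁²/n₁ + s₂²/n₂) = √(2.2050 + 2.5798) = 2.1874
df (Welch-Satterthwaite) = (s₁²/n₁ + s₂²/n₂)² / [(s₁²/n₁)²/(n₁-1) + (s₂²/n₂)²/(n₂-1)] ≈ 67.00
t = (x̄₁ - x̄₂) / SE = (57.29 - 51.14) / 2.1874 = 6.15 / 2.1874 = 2.812
p-value = 0.0065

Since p-value < α = 0.1, we reject H₀.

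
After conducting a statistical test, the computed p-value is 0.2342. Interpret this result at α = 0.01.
Since p = 0.2342 > α = 0.01, fail to reject H₀.
There is insufficient evidence to reject the null hypothesis; the result is not statistically significant at the 0.01 level.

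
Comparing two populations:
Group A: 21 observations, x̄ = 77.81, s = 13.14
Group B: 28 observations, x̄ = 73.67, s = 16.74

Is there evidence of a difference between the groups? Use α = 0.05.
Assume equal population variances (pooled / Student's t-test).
Student's two-sample t-test (equal variances):
H₀: μ₁ = μ₂
H₁: μ₁ ≠ μ₂
df = n₁ + n₂ - 2 = 47
Pooled variance s_p² = [(n₁-1)s₁² + (n₂-1)s₂²] / (n₁ + n₂ - 2) = [(20)(13.14²) + (27)(16.74²)] / 47 = 234.4540
SE = √(s_p²(1/n₁ + 1/n₂)) = √(234.4540 × (1/21 + 1/28)) = 4.4202
t = (x̄₁ - x̄₂) / SE = (77.81 - 73.67) / 4.4202 = 4.14 / 4.4202 = 0.937
p-value = 0.3537

Since p-value > α = 0.05, we fail to reject H₀.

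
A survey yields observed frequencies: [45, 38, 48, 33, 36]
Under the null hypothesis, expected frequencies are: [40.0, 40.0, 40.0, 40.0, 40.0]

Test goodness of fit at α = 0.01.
Chi-square goodness of fit test:
H₀: observed counts match expected distribution
H₁: observed counts differ from expected distribution
df = k - 1 = 4
χ² = Σ(O - E)²/E
   = (45 - 40.0)²/40.0 + (38 - 40.0)²/40.0 + (48 - 40.0)²/40.0 + (33 - 40.0)²/40.0 + (36 - 40.0)²/40.0
   = 0.625 + 0.100 + 1.600 + 1.225 + 0.400
   = 3.95
p-value = 0.4128

Since p-value > α = 0.01, we fail to reject H₀.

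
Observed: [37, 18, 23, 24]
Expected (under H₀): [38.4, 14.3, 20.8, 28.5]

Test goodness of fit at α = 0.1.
Chi-square goodness of fit test:
H₀: observed counts match expected distribution
H₁: observed counts differ from expected distribution
df = k - 1 = 3
χ² = Σ(O - E)²/E
   = (37 - 38.4)²/38.4 + (18 - 14.3)²/14.3 + (23 - 20.8)²/20.8 + (24 - 28.5)²/28.5
   = 0.051 + 0.957 + 0.233 + 0.711
   = 1.95
p-value = 0.5825

Since p-value > α = 0.1, we fail to reject H₀.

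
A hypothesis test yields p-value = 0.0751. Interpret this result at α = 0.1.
Since p = 0.0751 < α = 0.1, reject H₀.
There is sufficient evidence to reject the null hypothesis; the result is statistically significant at the 0.1 level.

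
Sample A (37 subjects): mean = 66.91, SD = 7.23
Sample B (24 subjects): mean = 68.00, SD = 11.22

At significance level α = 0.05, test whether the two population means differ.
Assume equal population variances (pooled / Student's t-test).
Student's two-sample t-test (equal variances):
H₀: μ₁ = μ₂
H₁: μ₁ ≠ μ₂
df = n₁ + n₂ - 2 = 59
Pooled variance s_p² = [(n₁-1)s₁² + (n₂-1)s₂²] / (n₁ + n₂ - 2) = [(36)(7.23²) + (23)(11.22²)] / 59 = 80.9705
SE = √(s_p²(1/n₁ + 1/n₂)) = √(80.9705 × (1/37 + 1/24)) = 2.3584
t = (x̄₁ - x̄₂) / SE = (66.91 - 68.00) / 2.3584 = -1.09 / 2.3584 = -0.462
p-value = 0.6457

Since p-value > α = 0.05, we fail to reject H₀.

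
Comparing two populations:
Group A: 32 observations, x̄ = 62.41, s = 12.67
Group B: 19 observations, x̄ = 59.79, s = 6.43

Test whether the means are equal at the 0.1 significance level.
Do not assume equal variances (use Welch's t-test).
Welch's two-sample t-test:
H₀: μ₁ = μ₂
H₁: μ₁ ≠ μ₂
s₁²/n₁ = 12.67²/32 = 5.0165,  s₂²/n₂ = 6.43²/19 = 2.1760
SE = √(s₁²/n₁ + s₂²/n₂) = √(5.0165 + 2.1760) = 2.6819
df (Welch-Satterthwaite) = (s₁²/n₁ + s₂²/n₂)² / [(s₁²/n₁)²/(n₁-1) + (s₂²/n₂)²/(n₂-1)] ≈ 48.13
t = (x̄₁ - x̄₂) / SE = (62.41 - 59.79) / 2.6819 = 2.62 / 2.6819 = 0.977
p-value = 0.3335

Since p-value > α = 0.1, we fail to reject H₀.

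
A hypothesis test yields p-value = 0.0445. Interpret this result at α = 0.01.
Since p = 0.0445 > α = 0.01, fail to reject H₀.
There is insufficient evidence to reject the null hypothesis; the result is not statistically significant at the 0.01 level.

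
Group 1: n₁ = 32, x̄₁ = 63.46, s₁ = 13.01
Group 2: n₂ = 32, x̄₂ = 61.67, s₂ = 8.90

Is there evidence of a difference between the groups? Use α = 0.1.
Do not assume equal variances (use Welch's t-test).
Welch's two-sample t-test:
H₀: μ₁ = μ₂
H₁: μ₁ ≠ μ₂
s₁²/n₁ = 13.01²/32 = 5.2894,  s₂²/n₂ = 8.90²/32 = 2.4753
SE = √(s₁²/n₁ + s₂²/n₂) = √(5.2894 + 2.4753) = 2.7865
df (Welch-Satterthwaite) = (s₁²/n₁ + s₂²/n₂)² / [(s₁²/n₁)²/(n₁-1) + (s₂²/n₂)²/(n₂-1)] ≈ 54.80
t = (x̄₁ - x̄₂) / SE = (63.46 - 61.67) / 2.7865 = 1.79 / 2.7865 = 0.642
p-value = 0.5233

Since p-value > α = 0.1, we fail to reject H₀.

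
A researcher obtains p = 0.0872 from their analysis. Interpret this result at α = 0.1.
Since p = 0.0872 < α = 0.1, reject H₀.
There is sufficient evidence to reject the null hypothesis; the result is statistically significant at the 0.1 level.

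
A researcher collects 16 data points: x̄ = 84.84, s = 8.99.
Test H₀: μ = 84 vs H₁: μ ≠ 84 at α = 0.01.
One-sample t-test:
H₀: μ = 84
H₁: μ ≠ 84
df = n - 1 = 15
t = (x̄ - μ₀) / (s/√n) = (84.84 - 84) / (8.99/√16) = 0.374
p-value = 0.7138

Since p-value > α = 0.01, we fail to reject H₀.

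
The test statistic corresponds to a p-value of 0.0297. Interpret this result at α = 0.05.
Since p = 0.0297 < α = 0.05, reject H₀.
There is sufficient evidence to reject the null hypothesis; the result is statistically significant at the 0.05 level.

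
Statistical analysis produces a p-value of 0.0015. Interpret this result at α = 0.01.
Since p = 0.0015 < α = 0.01, reject H₀.
There is sufficient evidence to reject the null hypothesis; the result is statistically significant at the 0.01 level.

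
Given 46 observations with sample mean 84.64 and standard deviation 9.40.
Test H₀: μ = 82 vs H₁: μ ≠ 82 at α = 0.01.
One-sample t-test:
H₀: μ = 82
H₁: μ ≠ 82
df = n - 1 = 45
t = (x̄ - μ₀) / (s/√n) = (84.64 - 82) / (9.40/√46) = 1.905
p-value = 0.0632

Since p-value > α = 0.01, we fail to reject H₀.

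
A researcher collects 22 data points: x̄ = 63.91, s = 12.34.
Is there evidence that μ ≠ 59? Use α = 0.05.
One-sample t-test:
H₀: μ = 59
H₁: μ ≠ 59
df = n - 1 = 21
t = (x̄ - μ₀) / (s/√n) = (63.91 - 59) / (12.34/√22) = 1.866
p-value = 0.0760

Since p-value > α = 0.05, we fail to reject H₀.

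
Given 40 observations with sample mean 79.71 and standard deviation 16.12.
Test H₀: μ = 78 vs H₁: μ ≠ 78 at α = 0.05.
One-sample t-test:
H₀: μ = 78
H₁: μ ≠ 78
df = n - 1 = 39
t = (x̄ - μ₀) / (s/√n) = (79.71 - 78) / (16.12/√40) = 0.671
p-value = 0.5062

Since p-value > α = 0.05, we fail to reject H₀.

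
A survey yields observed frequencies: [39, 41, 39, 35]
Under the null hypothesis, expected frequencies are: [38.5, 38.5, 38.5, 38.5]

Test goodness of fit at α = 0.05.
Chi-square goodness of fit test:
H₀: observed counts match expected distribution
H₁: observed counts differ from expected distribution
df = k - 1 = 3
χ² = Σ(O - E)²/E
   = (39 - 38.5)²/38.5 + (41 - 38.5)²/38.5 + (39 - 38.5)²/38.5 + (35 - 38.5)²/38.5
   = 0.006 + 0.162 + 0.006 + 0.318
   = 0.49
p-value = 0.9203

Since p-value > α = 0.05, we fail to reject H₀.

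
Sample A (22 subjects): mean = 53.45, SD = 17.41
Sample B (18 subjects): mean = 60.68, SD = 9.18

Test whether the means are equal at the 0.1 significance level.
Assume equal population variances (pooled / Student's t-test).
Student's two-sample t-test (equal variances):
H₀: μ₁ = μ₂
H₁: μ₁ ≠ μ₂
df = n₁ + n₂ - 2 = 38
Pooled variance s_p² = [(n₁-1)s₁² + (n₂-1)s₂²] / (n₁ + n₂ - 2) = [(21)(17.41²) + (17)(9.18²)] / 38 = 205.2079
SE = √(s_p²(1/n₁ + 1/n₂)) = √(205.2079 × (1/22 + 1/18)) = 4.5528
t = (x̄₁ - x̄₂) / SE = (53.45 - 60.68) / 4.5528 = -7.23 / 4.5528 = -1.588
p-value = 0.1206

Since p-value > α = 0.1, we fail to reject H₀.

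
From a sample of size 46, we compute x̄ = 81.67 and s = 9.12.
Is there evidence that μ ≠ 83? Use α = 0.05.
One-sample t-test:
H₀: μ = 83
H₁: μ ≠ 83
df = n - 1 = 45
t = (x̄ - μ₀) / (s/√n) = (81.67 - 83) / (9.12/√46) = -0.989
p-value = 0.3279

Since p-value > α = 0.05, we fail to reject H₀.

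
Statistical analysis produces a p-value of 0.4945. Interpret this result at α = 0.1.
Since p = 0.4945 > α = 0.1, fail to reject H₀.
There is insufficient evidence to reject the null hypothesis; the result is not statistically significant at the 0.1 level.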